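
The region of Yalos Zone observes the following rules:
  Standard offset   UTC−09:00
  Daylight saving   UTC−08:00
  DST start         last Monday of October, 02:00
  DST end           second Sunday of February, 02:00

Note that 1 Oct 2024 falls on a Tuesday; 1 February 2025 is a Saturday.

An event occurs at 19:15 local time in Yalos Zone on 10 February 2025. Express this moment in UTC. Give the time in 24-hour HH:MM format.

04:15

1 October 2024 is a Tuesday, so Mondays fall on 7, 14, 21, 28; the last is October 28.
1 February 2025 is a Saturday, so the first Sunday is February 2 and the second is February 9.
10 February 2025 does not fall between 28 October 2024 and 9 February 2025, so daylight saving is not in effect and Yalos Zone is at UTC−09:00.
19:15 local + 9h = 04:15 UTC (rolling into the next day, 11 February 2025).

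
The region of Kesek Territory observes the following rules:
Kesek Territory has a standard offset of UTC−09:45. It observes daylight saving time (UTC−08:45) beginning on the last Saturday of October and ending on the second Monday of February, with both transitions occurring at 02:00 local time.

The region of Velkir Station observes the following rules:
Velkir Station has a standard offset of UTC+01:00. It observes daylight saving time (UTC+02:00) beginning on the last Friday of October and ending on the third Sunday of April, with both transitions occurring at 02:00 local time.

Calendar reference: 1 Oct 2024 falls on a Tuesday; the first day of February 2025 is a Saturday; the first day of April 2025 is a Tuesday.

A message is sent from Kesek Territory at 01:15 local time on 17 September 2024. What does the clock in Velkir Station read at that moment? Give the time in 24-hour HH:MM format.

12:00

1 October 2024 is a Tuesday, so Saturdays fall on 5, 12, 19, 26; the last is October 26.
1 February 2025 is a Saturday, so the first Monday is February 3 and the second is February 10.
17 September 2024 is outside the daylight-saving period (26 October 2024 – 10 February 2025), so Kesek Territory is on standard time, UTC−09:45.
01:15 Kesek Territory + 9h45m = 11:00 UTC.
1 October 2024 is a Tuesday, so Fridays fall on 4, 11, 18, 25; the last is October 25.
1 April 2025 is a Tuesday, so the first Sunday is April 6 and the third is April 20.
At the standard offset (UTC+01:00), 11:00 UTC + 1h = 12:00 Velkir Station standard time.
Daylight saving runs 25 October 2024 – 20 April 2025; the standard-time date in Velkir Station, 17 September 2024, is outside that window, so Velkir Station is on standard time at UTC+01:00.
11:00 UTC + 1h = 12:00 Velkir Station.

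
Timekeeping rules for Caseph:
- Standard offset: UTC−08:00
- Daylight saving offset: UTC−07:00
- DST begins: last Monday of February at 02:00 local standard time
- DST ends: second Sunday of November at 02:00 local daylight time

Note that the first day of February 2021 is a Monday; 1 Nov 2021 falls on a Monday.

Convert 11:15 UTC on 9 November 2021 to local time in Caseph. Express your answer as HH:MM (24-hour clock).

04:15

1 February 2021 is a Monday, so Mondays fall on 1, 8, 15, 22; the last is February 22.
1 November 2021 is a Monday, so the first Sunday is November 7 and the second is November 14.
At the standard offset (UTC−08:00), 11:15 UTC − 8h = 03:15 Caseph standard time.
The standard-time date in Caseph, 9 November 2021, falls between 22 February and 14 November, so daylight saving is in effect and Caseph is at UTC−07:00.
11:15 UTC − 7h = 04:15 local.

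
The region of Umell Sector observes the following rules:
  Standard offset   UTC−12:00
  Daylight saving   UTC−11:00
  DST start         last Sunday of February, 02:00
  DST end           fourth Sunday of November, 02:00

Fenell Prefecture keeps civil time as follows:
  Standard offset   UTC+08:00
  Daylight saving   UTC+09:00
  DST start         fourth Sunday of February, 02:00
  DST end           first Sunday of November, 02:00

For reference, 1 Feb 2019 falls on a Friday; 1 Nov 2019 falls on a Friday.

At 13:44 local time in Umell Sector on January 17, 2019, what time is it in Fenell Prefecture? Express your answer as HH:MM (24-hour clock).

09:44

1 February 2019 is a Friday, so Sundays fall on 3, 10, 17, 24; the last is February 24.
1 November 2019 is a Friday, so the first Sunday is November 3 and the fourth is November 24.
January 17, 2019 is outside the daylight-saving period (24 February – 24 November), so Umell Sector is on standard time, UTC−12:00.
13:44 Umell Sector + 12h = 01:44 UTC (rolling into the next day, 18 January 2019).
1 February 2019 is a Friday, so the first Sunday is February 3 and the fourth is February 24.
1 November 2019 is a Friday, so the first Sunday is November 3.
At the standard offset (UTC+08:00), 01:44 UTC + 8h = 09:44 Fenell Prefecture standard time.
Daylight saving runs 24 February – 3 November; the standard-time date in Fenell Prefecture, January 18, 2019, is outside that window, so Fenell Prefecture is on standard time at UTC+08:00.
01:44 UTC + 8h = 09:44 Fenell Prefecture.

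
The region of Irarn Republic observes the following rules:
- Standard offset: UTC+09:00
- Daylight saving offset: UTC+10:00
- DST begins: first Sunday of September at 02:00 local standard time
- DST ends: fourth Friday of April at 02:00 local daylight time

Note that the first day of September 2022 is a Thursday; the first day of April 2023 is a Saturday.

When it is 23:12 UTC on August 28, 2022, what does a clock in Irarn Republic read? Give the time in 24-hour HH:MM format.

1 September 2022 is a Thursday, so the first Sunday is September 4.
1 April 2023 is a Saturday, so the first Friday is April 7 and the fourth is April 28.
At the standard offset (UTC+09:00), 23:12 UTC + 9h = 08:12 Irarn Republic standard time (rolling into the next day, 29 August 2022).
Daylight saving runs 4 September 2022 – 28 April 2023; the standard-time date in Irarn Republic, August 29, 2022, is outside that window, so Irarn Republic is on standard time at UTC+09:00.
23:12 UTC + 9h = 08:12 local (rolling into the next day, 29 August 2022).

08:12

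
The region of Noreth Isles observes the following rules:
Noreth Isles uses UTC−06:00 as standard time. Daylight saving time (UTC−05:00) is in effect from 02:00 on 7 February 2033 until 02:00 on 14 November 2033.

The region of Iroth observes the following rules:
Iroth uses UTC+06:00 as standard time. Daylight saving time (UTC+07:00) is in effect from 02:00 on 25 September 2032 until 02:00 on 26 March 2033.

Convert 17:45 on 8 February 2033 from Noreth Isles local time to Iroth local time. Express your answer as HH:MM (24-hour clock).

05:45

Daylight saving runs 7 February – 14 November; 8 February 2033 is inside that window, so Noreth Isles is at UTC−05:00.
17:45 Noreth Isles + 5h = 22:45 UTC.
At the standard offset (UTC+06:00), 22:45 UTC + 6h = 04:45 Iroth standard time (rolling into the next day, 9 February 2033).
The standard-time date in Iroth, 9 February 2033, falls between 25 September 2032 and 26 March 2033, so daylight saving is in effect and Iroth is at UTC+07:00.
22:45 UTC + 7h = 05:45 Iroth (rolling into the next day, 9 February 2033).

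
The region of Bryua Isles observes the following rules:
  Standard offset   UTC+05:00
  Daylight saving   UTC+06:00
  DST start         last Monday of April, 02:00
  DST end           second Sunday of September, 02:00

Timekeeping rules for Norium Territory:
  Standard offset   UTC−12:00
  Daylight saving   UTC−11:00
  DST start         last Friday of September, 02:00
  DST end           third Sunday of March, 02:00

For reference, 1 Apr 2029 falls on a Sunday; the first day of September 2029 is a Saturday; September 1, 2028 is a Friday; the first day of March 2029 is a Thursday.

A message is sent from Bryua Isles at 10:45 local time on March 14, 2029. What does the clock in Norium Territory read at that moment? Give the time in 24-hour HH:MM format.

18:45

1 April 2029 is a Sunday, so Mondays fall on 2, 9, 16, 23, 30; the last is April 30.
1 September 2029 is a Saturday, so the first Sunday is September 2 and the second is September 9.
Daylight saving runs 30 April – 9 September; March 14, 2029 is outside that window, so Bryua Isles is on standard time at UTC+05:00.
10:45 Bryua Isles − 5h = 05:45 UTC.
1 September 2028 is a Friday, so Fridays fall on 1, 8, 15, 22, 29; the last is September 29.
1 March 2029 is a Thursday, so the first Sunday is March 4 and the third is March 18.
At the standard offset (UTC−12:00), 05:45 UTC − 12h = 17:45 Norium Territory standard time (rolling into the previous day, 13 March 2029).
The standard-time date in Norium Territory, March 13, 2029, falls between 29 September 2028 and 18 March 2029, so daylight saving is in effect and Norium Territory is at UTC−11:00.
05:45 UTC − 11h = 18:45 Norium Territory (rolling into the previous day, 13 March 2029).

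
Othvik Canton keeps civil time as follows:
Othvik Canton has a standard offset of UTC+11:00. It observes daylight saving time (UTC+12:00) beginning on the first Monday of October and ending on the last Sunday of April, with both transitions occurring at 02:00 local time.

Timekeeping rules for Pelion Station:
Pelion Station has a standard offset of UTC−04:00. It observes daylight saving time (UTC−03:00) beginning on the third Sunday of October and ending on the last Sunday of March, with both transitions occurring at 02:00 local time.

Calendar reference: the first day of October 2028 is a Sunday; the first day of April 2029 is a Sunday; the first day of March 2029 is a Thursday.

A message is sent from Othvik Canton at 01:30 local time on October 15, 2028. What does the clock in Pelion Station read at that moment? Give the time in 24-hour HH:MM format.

09:30

1 October 2028 is a Sunday, so the first Monday is October 2.
1 April 2029 is a Sunday, so Sundays fall on 1, 8, 15, 22, 29; the last is April 29.
Daylight saving runs 2 October 2028 – 29 April 2029; October 15, 2028 is inside that window, so Othvik Canton is at UTC+12:00.
01:30 Othvik Canton − 12h = 13:30 UTC (rolling into the previous day, 14 October 2028).
1 October 2028 is a Sunday, so the first Sunday is October 1 and the third is October 15.
1 March 2029 is a Thursday, so Sundays fall on 4, 11, 18, 25; the last is March 25.
At the standard offset (UTC−04:00), 13:30 UTC − 4h = 09:30 Pelion Station standard time.
The standard-time date in Pelion Station, October 14, 2028, does not fall between 15 October 2028 and 25 March 2029, so daylight saving is not in effect and Pelion Station is at UTC−04:00.
13:30 UTC − 4h = 09:30 Pelion Station.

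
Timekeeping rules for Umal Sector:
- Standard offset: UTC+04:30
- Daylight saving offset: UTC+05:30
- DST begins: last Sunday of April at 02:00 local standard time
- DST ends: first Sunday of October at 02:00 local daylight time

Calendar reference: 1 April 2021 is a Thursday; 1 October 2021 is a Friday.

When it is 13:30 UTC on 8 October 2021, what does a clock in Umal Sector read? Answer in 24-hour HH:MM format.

1 April 2021 is a Thursday, so Sundays fall on 4, 11, 18, 25; the last is April 25.
1 October 2021 is a Friday, so the first Sunday is October 3.
At the standard offset (UTC+04:30), 13:30 UTC + 4h30m = 18:00 Umal Sector standard time.
The standard-time date in Umal Sector, 8 October 2021, does not fall between 25 April and 3 October, so daylight saving is not in effect and Umal Sector is at UTC+04:30.
13:30 UTC + 4h30m = 18:00 local.

18:00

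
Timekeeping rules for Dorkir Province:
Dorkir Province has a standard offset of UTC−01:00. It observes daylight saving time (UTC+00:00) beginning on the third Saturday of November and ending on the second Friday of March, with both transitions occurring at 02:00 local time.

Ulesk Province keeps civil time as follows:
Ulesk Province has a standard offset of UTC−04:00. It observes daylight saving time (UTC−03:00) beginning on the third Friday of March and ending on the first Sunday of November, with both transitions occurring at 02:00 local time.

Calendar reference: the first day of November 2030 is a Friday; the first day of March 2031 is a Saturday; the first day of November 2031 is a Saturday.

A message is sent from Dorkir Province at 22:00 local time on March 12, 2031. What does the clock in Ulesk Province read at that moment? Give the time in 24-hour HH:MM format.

1 November 2030 is a Friday, so the first Saturday is November 2 and the third is November 16.
1 March 2031 is a Saturday, so the first Friday is March 7 and the second is March 14.
March 12, 2031 falls between 16 November 2030 and 14 March 2031, so daylight saving is in effect and Dorkir Province is at UTC+00:00.
22:00 Dorkir Province − 0h = 22:00 UTC.
1 March 2031 is a Saturday, so the first Friday is March 7 and the third is March 21.
1 November 2031 is a Saturday, so the first Sunday is November 2.
At the standard offset (UTC−04:00), 22:00 UTC − 4h = 18:00 Ulesk Province standard time.
Daylight saving runs 21 March – 2 November; the standard-time date in Ulesk Province, March 12, 2031, is outside that window, so Ulesk Province is on standard time at UTC−04:00.
22:00 UTC − 4h = 18:00 Ulesk Province.

18:00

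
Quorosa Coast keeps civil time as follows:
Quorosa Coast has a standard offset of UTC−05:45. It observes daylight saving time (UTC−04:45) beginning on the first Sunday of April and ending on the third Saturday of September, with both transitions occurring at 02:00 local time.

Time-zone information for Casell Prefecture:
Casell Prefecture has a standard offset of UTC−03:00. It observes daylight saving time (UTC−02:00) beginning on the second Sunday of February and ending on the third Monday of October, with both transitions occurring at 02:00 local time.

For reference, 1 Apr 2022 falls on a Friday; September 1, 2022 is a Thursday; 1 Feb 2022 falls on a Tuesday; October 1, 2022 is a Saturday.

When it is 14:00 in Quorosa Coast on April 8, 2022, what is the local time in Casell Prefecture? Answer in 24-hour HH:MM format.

1 April 2022 is a Friday, so the first Sunday is April 3.
1 September 2022 is a Thursday, so the first Saturday is September 3 and the third is September 17.
April 8, 2022 falls between 3 April and 17 September, so daylight saving is in effect and Quorosa Coast is at UTC−04:45.
14:00 Quorosa Coast + 4h45m = 18:45 UTC.
1 February 2022 is a Tuesday, so the first Sunday is February 6 and the second is February 13.
1 October 2022 is a Saturday, so the first Monday is October 3 and the third is October 17.
At the standard offset (UTC−03:00), 18:45 UTC − 3h = 15:45 Casell Prefecture standard time.
Daylight saving runs 13 February – 17 October; the standard-time date in Casell Prefecture, April 8, 2022, is inside that window, so Casell Prefecture is at UTC−02:00.
18:45 UTC − 2h = 16:45 Casell Prefecture.

16:45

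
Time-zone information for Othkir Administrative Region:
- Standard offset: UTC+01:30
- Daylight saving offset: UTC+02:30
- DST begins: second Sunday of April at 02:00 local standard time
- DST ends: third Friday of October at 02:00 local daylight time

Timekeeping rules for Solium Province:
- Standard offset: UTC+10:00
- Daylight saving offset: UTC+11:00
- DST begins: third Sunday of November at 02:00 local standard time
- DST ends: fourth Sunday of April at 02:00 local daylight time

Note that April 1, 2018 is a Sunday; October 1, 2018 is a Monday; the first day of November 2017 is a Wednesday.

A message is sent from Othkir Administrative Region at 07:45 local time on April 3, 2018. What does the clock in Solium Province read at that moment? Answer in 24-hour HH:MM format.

1 April 2018 is a Sunday, so the first Sunday is April 1 and the second is April 8.
1 October 2018 is a Monday, so the first Friday is October 5 and the third is October 19.
April 3, 2018 is outside the daylight-saving period (8 April – 19 October), so Othkir Administrative Region is on standard time, UTC+01:30.
07:45 Othkir Administrative Region − 1h30m = 06:15 UTC.
1 November 2017 is a Wednesday, so the first Sunday is November 5 and the third is November 19.
1 April 2018 is a Sunday, so the first Sunday is April 1 and the fourth is April 22.
At the standard offset (UTC+10:00), 06:15 UTC + 10h = 16:15 Solium Province standard time.
Daylight saving runs 19 November 2017 – 22 April 2018; the standard-time date in Solium Province, April 3, 2018, is inside that window, so Solium Province is at UTC+11:00.
06:15 UTC + 11h = 17:15 Solium Province.

17:15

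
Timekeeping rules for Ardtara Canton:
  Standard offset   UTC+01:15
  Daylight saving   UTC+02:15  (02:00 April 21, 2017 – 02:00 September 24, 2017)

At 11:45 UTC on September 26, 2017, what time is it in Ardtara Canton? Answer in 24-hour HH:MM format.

At the standard offset (UTC+01:15), 11:45 UTC + 1h15m = 13:00 Ardtara Canton standard time.
The standard-time date in Ardtara Canton, September 26, 2017, is outside the daylight-saving period (21 April – 24 September), so Ardtara Canton is on standard time, UTC+01:15.
11:45 UTC + 1h15m = 13:00 local.

13:00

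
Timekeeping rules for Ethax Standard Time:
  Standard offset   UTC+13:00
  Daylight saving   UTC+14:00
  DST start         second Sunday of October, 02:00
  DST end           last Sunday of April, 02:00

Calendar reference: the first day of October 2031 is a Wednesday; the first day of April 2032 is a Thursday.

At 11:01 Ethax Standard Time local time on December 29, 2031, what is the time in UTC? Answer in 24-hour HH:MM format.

21:01

1 October 2031 is a Wednesday, so the first Sunday is October 5 and the second is October 12.
1 April 2032 is a Thursday, so Sundays fall on 4, 11, 18, 25; the last is April 25.
December 29, 2031 lies within the daylight-saving period (12 October 2031 – 25 April 2032), so Ethax Standard Time is on daylight time, UTC+14:00.
11:01 local − 14h = 21:01 UTC (rolling into the previous day, 28 December 2031).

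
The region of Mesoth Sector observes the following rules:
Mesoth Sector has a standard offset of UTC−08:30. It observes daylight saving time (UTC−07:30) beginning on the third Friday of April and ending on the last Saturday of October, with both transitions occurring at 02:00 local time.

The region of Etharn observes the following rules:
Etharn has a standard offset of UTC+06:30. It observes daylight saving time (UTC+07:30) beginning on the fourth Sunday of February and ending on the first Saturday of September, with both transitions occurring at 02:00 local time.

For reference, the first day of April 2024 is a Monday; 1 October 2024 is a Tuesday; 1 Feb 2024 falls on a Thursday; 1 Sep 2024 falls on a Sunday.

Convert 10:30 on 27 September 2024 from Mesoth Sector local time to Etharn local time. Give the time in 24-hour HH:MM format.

00:30

1 April 2024 is a Monday, so the first Friday is April 5 and the third is April 19.
1 October 2024 is a Tuesday, so Saturdays fall on 5, 12, 19, 26; the last is October 26.
Daylight saving runs 19 April – 26 October; 27 September 2024 is inside that window, so Mesoth Sector is at UTC−07:30.
10:30 Mesoth Sector + 7h30m = 18:00 UTC.
1 February 2024 is a Thursday, so the first Sunday is February 4 and the fourth is February 25.
1 September 2024 is a Sunday, so the first Saturday is September 7.
At the standard offset (UTC+06:30), 18:00 UTC + 6h30m = 00:30 Etharn standard time (rolling into the next day, 28 September 2024).
The standard-time date in Etharn, 28 September 2024, is outside the daylight-saving period (25 February – 7 September), so Etharn is on standard time, UTC+06:30.
18:00 UTC + 6h30m = 00:30 Etharn (rolling into the next day, 28 September 2024).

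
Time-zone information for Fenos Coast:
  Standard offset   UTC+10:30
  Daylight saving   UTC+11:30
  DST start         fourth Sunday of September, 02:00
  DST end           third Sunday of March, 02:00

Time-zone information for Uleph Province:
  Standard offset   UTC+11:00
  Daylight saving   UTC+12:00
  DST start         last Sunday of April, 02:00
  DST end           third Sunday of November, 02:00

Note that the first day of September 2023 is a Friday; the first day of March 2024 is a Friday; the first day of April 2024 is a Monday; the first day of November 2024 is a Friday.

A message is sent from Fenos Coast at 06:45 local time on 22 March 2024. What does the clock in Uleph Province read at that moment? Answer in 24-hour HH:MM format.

1 September 2023 is a Friday, so the first Sunday is September 3 and the fourth is September 24.
1 March 2024 is a Friday, so the first Sunday is March 3 and the third is March 17.
22 March 2024 does not fall between 24 September 2023 and 17 March 2024, so daylight saving is not in effect and Fenos Coast is at UTC+10:30.
06:45 Fenos Coast − 10h30m = 20:15 UTC (rolling into the previous day, 21 March 2024).
1 April 2024 is a Monday, so Sundays fall on 7, 14, 21, 28; the last is April 28.
1 November 2024 is a Friday, so the first Sunday is November 3 and the third is November 17.
At the standard offset (UTC+11:00), 20:15 UTC + 11h = 07:15 Uleph Province standard time (rolling into the next day, 22 March 2024).
Daylight saving runs 28 April – 17 November; the standard-time date in Uleph Province, 22 March 2024, is outside that window, so Uleph Province is on standard time at UTC+11:00.
20:15 UTC + 11h = 07:15 Uleph Province (rolling into the next day, 22 March 2024).

07:15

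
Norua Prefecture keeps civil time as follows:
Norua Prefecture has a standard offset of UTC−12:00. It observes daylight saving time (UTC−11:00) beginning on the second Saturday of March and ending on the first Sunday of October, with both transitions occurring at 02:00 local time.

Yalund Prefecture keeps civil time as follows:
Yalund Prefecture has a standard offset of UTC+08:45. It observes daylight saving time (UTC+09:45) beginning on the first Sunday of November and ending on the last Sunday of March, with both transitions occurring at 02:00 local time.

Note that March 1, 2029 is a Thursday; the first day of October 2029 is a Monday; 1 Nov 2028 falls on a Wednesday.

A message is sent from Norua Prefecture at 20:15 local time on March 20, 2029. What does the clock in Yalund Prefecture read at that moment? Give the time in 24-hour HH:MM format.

1 March 2029 is a Thursday, so the first Saturday is March 3 and the second is March 10.
1 October 2029 is a Monday, so the first Sunday is October 7.
March 20, 2029 falls between 10 March and 7 October, so daylight saving is in effect and Norua Prefecture is at UTC−11:00.
20:15 Norua Prefecture + 11h = 07:15 UTC (rolling into the next day, 21 March 2029).
1 November 2028 is a Wednesday, so the first Sunday is November 5.
1 March 2029 is a Thursday, so Sundays fall on 4, 11, 18, 25; the last is March 25.
At the standard offset (UTC+08:45), 07:15 UTC + 8h45m = 16:00 Yalund Prefecture standard time.
The standard-time date in Yalund Prefecture, March 21, 2029, lies within the daylight-saving period (5 November 2028 – 25 March 2029), so Yalund Prefecture is on daylight time, UTC+09:45.
07:15 UTC + 9h45m = 17:00 Yalund Prefecture.

17:00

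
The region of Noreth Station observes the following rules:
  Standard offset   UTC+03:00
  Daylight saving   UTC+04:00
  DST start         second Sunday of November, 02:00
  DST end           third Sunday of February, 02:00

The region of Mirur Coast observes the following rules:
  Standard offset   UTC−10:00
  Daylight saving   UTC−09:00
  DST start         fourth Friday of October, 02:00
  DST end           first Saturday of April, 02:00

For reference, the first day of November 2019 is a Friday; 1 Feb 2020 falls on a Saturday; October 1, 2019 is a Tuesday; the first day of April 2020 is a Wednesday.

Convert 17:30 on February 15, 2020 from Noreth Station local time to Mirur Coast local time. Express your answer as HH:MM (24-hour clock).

04:30

1 November 2019 is a Friday, so the first Sunday is November 3 and the second is November 10.
1 February 2020 is a Saturday, so the first Sunday is February 2 and the third is February 16.
February 15, 2020 lies within the daylight-saving period (10 November 2019 – 16 February 2020), so Noreth Station is on daylight time, UTC+04:00.
17:30 Noreth Station − 4h = 13:30 UTC.
1 October 2019 is a Tuesday, so the first Friday is October 4 and the fourth is October 25.
1 April 2020 is a Wednesday, so the first Saturday is April 4.
At the standard offset (UTC−10:00), 13:30 UTC − 10h = 03:30 Mirur Coast standard time.
Daylight saving runs 25 October 2019 – 4 April 2020; the standard-time date in Mirur Coast, February 15, 2020, is inside that window, so Mirur Coast is at UTC−09:00.
13:30 UTC − 9h = 04:30 Mirur Coast.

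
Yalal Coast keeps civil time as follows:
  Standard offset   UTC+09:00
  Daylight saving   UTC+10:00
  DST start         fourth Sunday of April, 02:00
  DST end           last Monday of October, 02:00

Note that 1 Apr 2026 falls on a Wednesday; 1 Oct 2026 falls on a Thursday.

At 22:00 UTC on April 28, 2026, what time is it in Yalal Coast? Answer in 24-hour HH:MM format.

1 April 2026 is a Wednesday, so the first Sunday is April 5 and the fourth is April 26.
1 October 2026 is a Thursday, so Mondays fall on 5, 12, 19, 26; the last is October 26.
At the standard offset (UTC+09:00), 22:00 UTC + 9h = 07:00 Yalal Coast standard time (rolling into the next day, 29 April 2026).
Daylight saving runs 26 April – 26 October; the standard-time date in Yalal Coast, April 29, 2026, is inside that window, so Yalal Coast is at UTC+10:00.
22:00 UTC + 10h = 08:00 local (rolling into the next day, 29 April 2026).

08:00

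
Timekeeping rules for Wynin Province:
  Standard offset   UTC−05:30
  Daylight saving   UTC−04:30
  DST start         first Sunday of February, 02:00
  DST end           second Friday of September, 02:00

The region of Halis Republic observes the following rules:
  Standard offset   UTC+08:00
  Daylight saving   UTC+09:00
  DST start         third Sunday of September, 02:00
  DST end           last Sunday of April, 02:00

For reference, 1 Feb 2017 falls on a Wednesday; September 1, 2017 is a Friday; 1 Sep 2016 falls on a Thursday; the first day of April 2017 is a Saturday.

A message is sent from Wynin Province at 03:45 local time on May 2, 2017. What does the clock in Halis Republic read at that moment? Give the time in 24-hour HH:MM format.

16:15

1 February 2017 is a Wednesday, so the first Sunday is February 5.
1 September 2017 is a Friday, so the first Friday is September 1 and the second is September 8.
May 2, 2017 lies within the daylight-saving period (5 February – 8 September), so Wynin Province is on daylight time, UTC−04:30.
03:45 Wynin Province + 4h30m = 08:15 UTC.
1 September 2016 is a Thursday, so the first Sunday is September 4 and the third is September 18.
1 April 2017 is a Saturday, so Sundays fall on 2, 9, 16, 23, 30; the last is April 30.
At the standard offset (UTC+08:00), 08:15 UTC + 8h = 16:15 Halis Republic standard time.
Daylight saving runs 18 September 2016 – 30 April 2017; the standard-time date in Halis Republic, May 2, 2017, is outside that window, so Halis Republic is on standard time at UTC+08:00.
08:15 UTC + 8h = 16:15 Halis Republic.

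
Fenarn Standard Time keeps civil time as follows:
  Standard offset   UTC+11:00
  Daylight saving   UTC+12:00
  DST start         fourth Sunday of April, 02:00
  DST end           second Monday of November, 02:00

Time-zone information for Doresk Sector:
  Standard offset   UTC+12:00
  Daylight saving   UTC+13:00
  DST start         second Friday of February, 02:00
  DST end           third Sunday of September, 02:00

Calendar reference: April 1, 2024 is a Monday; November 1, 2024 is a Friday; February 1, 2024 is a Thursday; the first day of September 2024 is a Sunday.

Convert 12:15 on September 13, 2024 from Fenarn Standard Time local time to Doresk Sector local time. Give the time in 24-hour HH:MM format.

13:15

1 April 2024 is a Monday, so the first Sunday is April 7 and the fourth is April 28.
1 November 2024 is a Friday, so the first Monday is November 4 and the second is November 11.
Daylight saving runs 28 April – 11 November; September 13, 2024 is inside that window, so Fenarn Standard Time is at UTC+12:00.
12:15 Fenarn Standard Time − 12h = 00:15 UTC.
1 February 2024 is a Thursday, so the first Friday is February 2 and the second is February 9.
1 September 2024 is a Sunday, so the first Sunday is September 1 and the third is September 15.
At the standard offset (UTC+12:00), 00:15 UTC + 12h = 12:15 Doresk Sector standard time.
The standard-time date in Doresk Sector, September 13, 2024, falls between 9 February and 15 September, so daylight saving is in effect and Doresk Sector is at UTC+13:00.
00:15 UTC + 13h = 13:15 Doresk Sector.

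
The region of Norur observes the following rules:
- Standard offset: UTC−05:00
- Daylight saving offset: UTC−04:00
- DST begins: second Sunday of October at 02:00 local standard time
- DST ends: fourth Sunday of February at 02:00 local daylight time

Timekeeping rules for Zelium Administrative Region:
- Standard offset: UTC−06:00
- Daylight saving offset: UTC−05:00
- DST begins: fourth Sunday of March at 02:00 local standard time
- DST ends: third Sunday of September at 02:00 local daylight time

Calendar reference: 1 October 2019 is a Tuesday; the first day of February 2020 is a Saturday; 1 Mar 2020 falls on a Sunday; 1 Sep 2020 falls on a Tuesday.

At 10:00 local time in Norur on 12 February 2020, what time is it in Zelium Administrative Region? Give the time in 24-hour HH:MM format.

1 October 2019 is a Tuesday, so the first Sunday is October 6 and the second is October 13.
1 February 2020 is a Saturday, so the first Sunday is February 2 and the fourth is February 23.
Daylight saving runs 13 October 2019 – 23 February 2020; 12 February 2020 is inside that window, so Norur is at UTC−04:00.
10:00 Norur + 4h = 14:00 UTC.
1 March 2020 is a Sunday, so the first Sunday is March 1 and the fourth is March 22.
1 September 2020 is a Tuesday, so the first Sunday is September 6 and the third is September 20.
At the standard offset (UTC−06:00), 14:00 UTC − 6h = 08:00 Zelium Administrative Region standard time.
The standard-time date in Zelium Administrative Region, 12 February 2020, does not fall between 22 March and 20 September, so daylight saving is not in effect and Zelium Administrative Region is at UTC−06:00.
14:00 UTC − 6h = 08:00 Zelium Administrative Region.

08:00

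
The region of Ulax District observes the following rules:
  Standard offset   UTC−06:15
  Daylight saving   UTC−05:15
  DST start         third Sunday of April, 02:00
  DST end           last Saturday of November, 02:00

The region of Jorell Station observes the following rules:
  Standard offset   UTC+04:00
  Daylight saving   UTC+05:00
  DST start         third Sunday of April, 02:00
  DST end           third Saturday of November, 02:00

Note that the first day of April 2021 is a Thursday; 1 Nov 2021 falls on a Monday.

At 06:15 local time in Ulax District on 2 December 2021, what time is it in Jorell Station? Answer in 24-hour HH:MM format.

16:30

1 April 2021 is a Thursday, so the first Sunday is April 4 and the third is April 18.
1 November 2021 is a Monday, so Saturdays fall on 6, 13, 20, 27; the last is November 27.
2 December 2021 is outside the daylight-saving period (18 April – 27 November), so Ulax District is on standard time, UTC−06:15.
06:15 Ulax District + 6h15m = 12:30 UTC.
1 April 2021 is a Thursday, so the first Sunday is April 4 and the third is April 18.
1 November 2021 is a Monday, so the first Saturday is November 6 and the third is November 20.
At the standard offset (UTC+04:00), 12:30 UTC + 4h = 16:30 Jorell Station standard time.
Daylight saving runs 18 April – 20 November; the standard-time date in Jorell Station, 2 December 2021, is outside that window, so Jorell Station is on standard time at UTC+04:00.
12:30 UTC + 4h = 16:30 Jorell Station.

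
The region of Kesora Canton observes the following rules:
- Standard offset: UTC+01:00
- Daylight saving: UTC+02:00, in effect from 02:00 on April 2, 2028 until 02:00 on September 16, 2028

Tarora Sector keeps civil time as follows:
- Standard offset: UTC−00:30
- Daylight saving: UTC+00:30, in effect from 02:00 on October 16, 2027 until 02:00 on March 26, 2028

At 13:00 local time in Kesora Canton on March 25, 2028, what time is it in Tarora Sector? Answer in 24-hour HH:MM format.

March 25, 2028 is outside the daylight-saving period (2 April – 16 September), so Kesora Canton is on standard time, UTC+01:00.
13:00 Kesora Canton − 1h = 12:00 UTC.
At the standard offset (UTC−00:30), 12:00 UTC − 0h30m = 11:30 Tarora Sector standard time.
Daylight saving runs 16 October 2027 – 26 March 2028; the standard-time date in Tarora Sector, March 25, 2028, is inside that window, so Tarora Sector is at UTC+00:30.
12:00 UTC + 0h30m = 12:30 Tarora Sector.

12:30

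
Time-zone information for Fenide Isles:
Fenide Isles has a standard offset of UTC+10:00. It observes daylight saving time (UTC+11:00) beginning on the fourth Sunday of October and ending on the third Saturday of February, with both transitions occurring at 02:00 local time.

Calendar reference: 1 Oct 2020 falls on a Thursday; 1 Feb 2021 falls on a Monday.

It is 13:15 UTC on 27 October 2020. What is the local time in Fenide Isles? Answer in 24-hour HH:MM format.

1 October 2020 is a Thursday, so the first Sunday is October 4 and the fourth is October 25.
1 February 2021 is a Monday, so the first Saturday is February 6 and the third is February 20.
At the standard offset (UTC+10:00), 13:15 UTC + 10h = 23:15 Fenide Isles standard time.
Daylight saving runs 25 October 2020 – 20 February 2021; the standard-time date in Fenide Isles, 27 October 2020, is inside that window, so Fenide Isles is at UTC+11:00.
13:15 UTC + 11h = 00:15 local (rolling into the next day, 28 October 2020).

00:15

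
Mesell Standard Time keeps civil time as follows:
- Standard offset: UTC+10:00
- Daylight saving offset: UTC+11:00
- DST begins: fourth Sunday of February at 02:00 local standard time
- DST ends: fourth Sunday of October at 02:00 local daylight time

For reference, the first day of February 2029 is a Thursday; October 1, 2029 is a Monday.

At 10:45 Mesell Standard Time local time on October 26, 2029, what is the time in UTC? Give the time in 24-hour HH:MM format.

1 February 2029 is a Thursday, so the first Sunday is February 4 and the fourth is February 25.
1 October 2029 is a Monday, so the first Sunday is October 7 and the fourth is October 28.
October 26, 2029 lies within the daylight-saving period (25 February – 28 October), so Mesell Standard Time is on daylight time, UTC+11:00.
10:45 local − 11h = 23:45 UTC (rolling into the previous day, 25 October 2029).

23:45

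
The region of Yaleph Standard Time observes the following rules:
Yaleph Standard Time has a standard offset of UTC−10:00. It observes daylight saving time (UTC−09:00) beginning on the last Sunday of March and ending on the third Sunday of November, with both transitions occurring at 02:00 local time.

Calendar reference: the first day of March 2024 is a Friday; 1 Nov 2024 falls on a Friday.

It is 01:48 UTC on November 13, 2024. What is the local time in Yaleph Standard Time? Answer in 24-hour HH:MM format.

16:48

1 March 2024 is a Friday, so Sundays fall on 3, 10, 17, 24, 31; the last is March 31.
1 November 2024 is a Friday, so the first Sunday is November 3 and the third is November 17.
At the standard offset (UTC−10:00), 01:48 UTC − 10h = 15:48 Yaleph Standard Time standard time (rolling into the previous day, 12 November 2024).
The standard-time date in Yaleph Standard Time, November 12, 2024, lies within the daylight-saving period (31 March – 17 November), so Yaleph Standard Time is on daylight time, UTC−09:00.
01:48 UTC − 9h = 16:48 local (rolling into the previous day, 12 November 2024).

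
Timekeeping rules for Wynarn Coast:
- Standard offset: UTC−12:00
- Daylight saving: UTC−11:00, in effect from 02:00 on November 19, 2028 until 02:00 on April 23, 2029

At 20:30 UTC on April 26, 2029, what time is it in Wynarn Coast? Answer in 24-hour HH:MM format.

08:30

At the standard offset (UTC−12:00), 20:30 UTC − 12h = 08:30 Wynarn Coast standard time.
The standard-time date in Wynarn Coast, April 26, 2029, is outside the daylight-saving period (19 November 2028 – 23 April 2029), so Wynarn Coast is on standard time, UTC−12:00.
20:30 UTC − 12h = 08:30 local.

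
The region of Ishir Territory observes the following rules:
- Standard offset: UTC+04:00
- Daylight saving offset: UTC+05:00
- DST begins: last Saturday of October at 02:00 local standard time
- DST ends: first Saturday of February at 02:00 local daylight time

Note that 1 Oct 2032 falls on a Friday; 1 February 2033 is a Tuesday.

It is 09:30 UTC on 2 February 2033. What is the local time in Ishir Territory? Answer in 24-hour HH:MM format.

14:30

1 October 2032 is a Friday, so Saturdays fall on 2, 9, 16, 23, 30; the last is October 30.
1 February 2033 is a Tuesday, so the first Saturday is February 5.
At the standard offset (UTC+04:00), 09:30 UTC + 4h = 13:30 Ishir Territory standard time.
The standard-time date in Ishir Territory, 2 February 2033, lies within the daylight-saving period (30 October 2032 – 5 February 2033), so Ishir Territory is on daylight time, UTC+05:00.
09:30 UTC + 5h = 14:30 local.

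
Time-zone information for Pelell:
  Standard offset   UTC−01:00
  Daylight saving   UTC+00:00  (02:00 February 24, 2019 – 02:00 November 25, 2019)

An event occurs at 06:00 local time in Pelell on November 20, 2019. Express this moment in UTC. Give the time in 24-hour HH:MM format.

Daylight saving runs 24 February – 25 November; November 20, 2019 is inside that window, so Pelell is at UTC+00:00.
06:00 local − 0h = 06:00 UTC.

06:00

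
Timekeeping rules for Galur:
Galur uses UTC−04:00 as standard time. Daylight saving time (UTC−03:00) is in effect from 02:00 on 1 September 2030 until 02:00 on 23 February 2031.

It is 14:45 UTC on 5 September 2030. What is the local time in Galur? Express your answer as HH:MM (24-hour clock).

11:45

At the standard offset (UTC−04:00), 14:45 UTC − 4h = 10:45 Galur standard time.
The standard-time date in Galur, 5 September 2030, lies within the daylight-saving period (1 September 2030 – 23 February 2031), so Galur is on daylight time, UTC−03:00.
14:45 UTC − 3h = 11:45 local.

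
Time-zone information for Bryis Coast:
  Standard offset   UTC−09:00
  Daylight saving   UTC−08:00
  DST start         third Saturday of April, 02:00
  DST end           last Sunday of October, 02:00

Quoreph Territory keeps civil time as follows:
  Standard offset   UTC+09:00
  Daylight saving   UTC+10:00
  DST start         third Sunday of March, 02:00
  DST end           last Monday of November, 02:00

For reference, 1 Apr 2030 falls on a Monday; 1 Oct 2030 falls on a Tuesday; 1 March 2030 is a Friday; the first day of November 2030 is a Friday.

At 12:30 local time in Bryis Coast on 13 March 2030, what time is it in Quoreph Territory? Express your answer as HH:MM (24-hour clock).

1 April 2030 is a Monday, so the first Saturday is April 6 and the third is April 20.
1 October 2030 is a Tuesday, so Sundays fall on 6, 13, 20, 27; the last is October 27.
13 March 2030 is outside the daylight-saving period (20 April – 27 October), so Bryis Coast is on standard time, UTC−09:00.
12:30 Bryis Coast + 9h = 21:30 UTC.
1 March 2030 is a Friday, so the first Sunday is March 3 and the third is March 17.
1 November 2030 is a Friday, so Mondays fall on 4, 11, 18, 25; the last is November 25.
At the standard offset (UTC+09:00), 21:30 UTC + 9h = 06:30 Quoreph Territory standard time (rolling into the next day, 14 March 2030).
The standard-time date in Quoreph Territory, 14 March 2030, is outside the daylight-saving period (17 March – 25 November), so Quoreph Territory is on standard time, UTC+09:00.
21:30 UTC + 9h = 06:30 Quoreph Territory (rolling into the next day, 14 March 2030).

06:30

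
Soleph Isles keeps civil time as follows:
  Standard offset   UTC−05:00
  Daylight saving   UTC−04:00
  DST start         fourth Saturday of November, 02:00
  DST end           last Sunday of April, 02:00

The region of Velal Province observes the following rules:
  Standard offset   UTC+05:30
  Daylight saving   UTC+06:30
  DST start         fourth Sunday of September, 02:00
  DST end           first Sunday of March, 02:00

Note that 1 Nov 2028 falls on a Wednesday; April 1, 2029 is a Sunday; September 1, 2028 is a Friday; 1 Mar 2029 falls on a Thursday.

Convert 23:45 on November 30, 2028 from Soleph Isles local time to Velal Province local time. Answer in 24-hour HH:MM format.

10:15

1 November 2028 is a Wednesday, so the first Saturday is November 4 and the fourth is November 25.
1 April 2029 is a Sunday, so Sundays fall on 1, 8, 15, 22, 29; the last is April 29.
Daylight saving runs 25 November 2028 – 29 April 2029; November 30, 2028 is inside that window, so Soleph Isles is at UTC−04:00.
23:45 Soleph Isles + 4h = 03:45 UTC (rolling into the next day, 1 December 2028).
1 September 2028 is a Friday, so the first Sunday is September 3 and the fourth is September 24.
1 March 2029 is a Thursday, so the first Sunday is March 4.
At the standard offset (UTC+05:30), 03:45 UTC + 5h30m = 09:15 Velal Province standard time.
Daylight saving runs 24 September 2028 – 4 March 2029; the standard-time date in Velal Province, December 1, 2028, is inside that window, so Velal Province is at UTC+06:30.
03:45 UTC + 6h30m = 10:15 Velal Province.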